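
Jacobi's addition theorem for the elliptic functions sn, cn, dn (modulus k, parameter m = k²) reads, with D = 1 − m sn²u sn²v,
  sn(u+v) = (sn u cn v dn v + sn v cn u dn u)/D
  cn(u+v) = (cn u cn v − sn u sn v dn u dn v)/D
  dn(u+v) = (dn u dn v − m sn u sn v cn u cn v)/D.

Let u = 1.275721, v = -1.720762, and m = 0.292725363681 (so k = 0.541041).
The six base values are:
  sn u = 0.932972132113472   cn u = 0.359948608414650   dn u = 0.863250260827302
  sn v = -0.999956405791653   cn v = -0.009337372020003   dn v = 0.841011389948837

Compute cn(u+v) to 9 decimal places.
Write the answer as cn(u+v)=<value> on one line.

cn(u+v)=0.904360359

m = k² = 0.292725363681
D = 1 − m·sn²u·sn²v = 0.7452232278544384
cn(u+v) = (cn u·cn v − sn u·sn v·dn u·dn v)/D = 0.6739503461354703/0.7452232278544384 = 0.9043603593460595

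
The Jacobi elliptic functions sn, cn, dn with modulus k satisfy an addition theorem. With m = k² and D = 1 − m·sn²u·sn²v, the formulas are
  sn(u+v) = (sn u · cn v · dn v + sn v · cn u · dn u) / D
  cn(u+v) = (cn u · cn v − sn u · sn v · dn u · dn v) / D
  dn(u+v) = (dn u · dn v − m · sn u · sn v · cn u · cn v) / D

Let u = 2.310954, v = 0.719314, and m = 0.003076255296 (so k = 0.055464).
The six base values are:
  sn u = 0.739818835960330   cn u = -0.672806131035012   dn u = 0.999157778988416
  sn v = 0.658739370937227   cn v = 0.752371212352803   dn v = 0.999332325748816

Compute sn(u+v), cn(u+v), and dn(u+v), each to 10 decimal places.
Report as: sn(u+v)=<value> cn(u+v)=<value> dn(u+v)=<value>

sn(u+v)=0.1134990692 cn(u+v)=-0.9935381026 dn(u+v)=0.9999801856

m = k² = 0.003076255296
D = 1 − m·sn²u·sn²v = 0.9992693651481211
sn(u+v) = (sn u·cn v·dn v + sn v·cn u·dn u)/D = 0.1134161428689204/0.9992693651481211 = 0.1134990692445663
cn(u+v) = (cn u·cn v − sn u·sn v·dn u·dn v)/D = -0.9928121890167674/0.9992693651481211 = -0.9935381025811829
dn(u+v) = (dn u·dn v − m·sn u·sn v·cn u·cn v)/D = 0.9992495652090017/0.9992693651481211 = 0.9999801855837776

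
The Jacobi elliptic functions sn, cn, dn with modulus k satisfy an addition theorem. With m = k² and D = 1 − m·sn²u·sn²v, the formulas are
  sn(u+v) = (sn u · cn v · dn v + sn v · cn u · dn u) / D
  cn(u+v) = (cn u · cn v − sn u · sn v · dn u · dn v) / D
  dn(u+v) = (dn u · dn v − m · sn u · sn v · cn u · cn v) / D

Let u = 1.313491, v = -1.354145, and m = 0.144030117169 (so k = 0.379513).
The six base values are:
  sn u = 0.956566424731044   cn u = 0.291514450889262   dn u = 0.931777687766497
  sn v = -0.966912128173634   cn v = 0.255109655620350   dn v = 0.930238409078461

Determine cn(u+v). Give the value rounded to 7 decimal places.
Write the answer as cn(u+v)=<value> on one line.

m = k² = 0.144030117169
D = 1 − m·sn²u·sn²v = 0.8767866981917136
cn(u+v) = (cn u·cn v − sn u·sn v·dn u·dn v)/D = 0.8760623018273911/0.8767866981917136 = 0.9991738054810633

cn(u+v)=0.9991738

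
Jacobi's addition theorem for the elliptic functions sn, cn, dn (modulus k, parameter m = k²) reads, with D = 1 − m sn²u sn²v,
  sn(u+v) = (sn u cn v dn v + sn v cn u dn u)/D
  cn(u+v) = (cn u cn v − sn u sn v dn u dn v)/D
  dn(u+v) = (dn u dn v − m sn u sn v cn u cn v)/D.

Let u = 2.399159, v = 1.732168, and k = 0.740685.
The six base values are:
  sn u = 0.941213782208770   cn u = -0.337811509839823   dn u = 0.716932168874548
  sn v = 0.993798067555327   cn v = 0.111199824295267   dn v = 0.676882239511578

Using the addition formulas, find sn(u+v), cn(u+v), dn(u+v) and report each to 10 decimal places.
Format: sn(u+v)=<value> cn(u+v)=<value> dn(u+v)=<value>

sn(u+v)=-0.3266173951 cn(u+v)=-0.9451566416 dn(u+v)=0.9702960480

m = k² = 0.548614269225
D = 1 − m·sn²u·sn²v = 0.5200014218188044
sn(u+v) = (sn u·cn v·dn v + sn v·cn u·dn u)/D = -0.1698415098521558/0.5200014218188044 = -0.32661739511808
cn(u+v) = (cn u·cn v − sn u·sn v·dn u·dn v)/D = -0.4914827974860547/0.5200014218188044 = -0.9451566416241702
dn(u+v) = (dn u·dn v − m·sn u·sn v·cn u·cn v)/D = 0.5045553245358941/0.5200014218188044 = 0.9702960479821677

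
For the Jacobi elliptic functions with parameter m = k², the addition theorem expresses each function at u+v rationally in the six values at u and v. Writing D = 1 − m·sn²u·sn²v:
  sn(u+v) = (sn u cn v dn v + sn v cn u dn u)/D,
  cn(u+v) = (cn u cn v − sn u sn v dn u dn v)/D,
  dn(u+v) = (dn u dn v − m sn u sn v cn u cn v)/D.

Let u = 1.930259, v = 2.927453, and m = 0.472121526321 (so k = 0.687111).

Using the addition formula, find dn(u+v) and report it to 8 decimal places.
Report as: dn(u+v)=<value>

dn(u+v)=0.79186023

sn u = 0.9974045366529924, cn u = -0.07200132126585908, dn u = 0.7282348807213179
sn v = 0.6495814334121299, cn v = -0.760292023742353, dn v = 0.894866174911013
m = k² = 0.472121526321
D = 1 − m·sn²u·sn²v = 0.8018182370215634
dn(u+v) = (dn u·dn v − m·sn u·sn v·cn u·cn v)/D = 0.6349279744606138/0.8018182370215634 = 0.7918602310906762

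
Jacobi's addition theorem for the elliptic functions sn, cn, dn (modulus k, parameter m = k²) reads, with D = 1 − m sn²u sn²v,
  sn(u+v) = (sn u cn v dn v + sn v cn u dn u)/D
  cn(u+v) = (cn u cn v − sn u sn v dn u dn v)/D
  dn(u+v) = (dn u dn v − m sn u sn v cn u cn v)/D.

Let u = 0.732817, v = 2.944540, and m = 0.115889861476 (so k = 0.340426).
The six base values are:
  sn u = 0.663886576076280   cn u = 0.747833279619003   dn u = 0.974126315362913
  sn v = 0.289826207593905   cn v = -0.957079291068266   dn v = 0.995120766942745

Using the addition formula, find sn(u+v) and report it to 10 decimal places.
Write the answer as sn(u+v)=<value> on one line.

sn(u+v)=-0.4229728577

m = k² = 0.115889861476
D = 1 − m·sn²u·sn²v = 0.9957094938746629
sn(u+v) = (sn u·cn v·dn v + sn v·cn u·dn u)/D = -0.4211580900915857/0.9957094938746629 = -0.4229728577285213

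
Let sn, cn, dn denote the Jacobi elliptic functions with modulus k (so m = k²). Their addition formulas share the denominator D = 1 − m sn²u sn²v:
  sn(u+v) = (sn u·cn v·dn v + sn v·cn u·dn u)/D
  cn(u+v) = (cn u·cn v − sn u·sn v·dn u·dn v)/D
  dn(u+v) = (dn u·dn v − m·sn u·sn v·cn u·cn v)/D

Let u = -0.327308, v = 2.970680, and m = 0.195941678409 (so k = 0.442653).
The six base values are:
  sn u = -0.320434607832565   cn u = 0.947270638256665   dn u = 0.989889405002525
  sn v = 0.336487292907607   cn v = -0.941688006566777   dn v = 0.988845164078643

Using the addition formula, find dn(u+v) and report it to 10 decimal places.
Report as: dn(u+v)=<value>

dn(u+v)=0.9621933106

m = k² = 0.195941678409
D = 1 − m·sn²u·sn²v = 0.9977220562791707
dn(u+v) = (dn u·dn v − m·sn u·sn v·cn u·cn v)/D = 0.9600014884309454/0.9977220562791707 = 0.9621933106411444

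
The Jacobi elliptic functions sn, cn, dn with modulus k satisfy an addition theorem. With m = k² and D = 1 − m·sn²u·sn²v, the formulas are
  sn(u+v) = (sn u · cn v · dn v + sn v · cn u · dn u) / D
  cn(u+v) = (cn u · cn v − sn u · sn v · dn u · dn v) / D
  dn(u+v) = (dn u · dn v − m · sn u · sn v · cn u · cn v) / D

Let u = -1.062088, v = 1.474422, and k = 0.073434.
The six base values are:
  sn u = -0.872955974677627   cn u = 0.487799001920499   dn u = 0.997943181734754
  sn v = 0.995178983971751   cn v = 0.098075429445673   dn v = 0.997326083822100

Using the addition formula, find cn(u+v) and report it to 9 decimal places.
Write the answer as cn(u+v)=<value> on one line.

m = k² = 0.005392552356
D = 1 − m·sn²u·sn²v = 0.9959301214839318
cn(u+v) = (cn u·cn v − sn u·sn v·dn u·dn v)/D = 0.9124835009938966/0.9959301214839318 = 0.9162123740512034

cn(u+v)=0.916212374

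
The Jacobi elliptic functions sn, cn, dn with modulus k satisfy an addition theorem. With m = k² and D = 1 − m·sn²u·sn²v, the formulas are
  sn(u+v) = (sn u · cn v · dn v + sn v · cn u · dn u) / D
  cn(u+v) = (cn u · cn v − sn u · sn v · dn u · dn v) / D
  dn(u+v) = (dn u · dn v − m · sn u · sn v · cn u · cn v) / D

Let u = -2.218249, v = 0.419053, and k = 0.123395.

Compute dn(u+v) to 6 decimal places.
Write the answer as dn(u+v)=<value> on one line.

sn u = -0.8038049432991574, cn u = -0.5948929425769298, dn u = 0.9950689596263938
sn v = 0.4067308917990167, cn v = 0.9135480182543097, dn v = 0.9987397602010137
m = k² = 0.015226326025
D = 1 − m·sn²u·sn²v = 0.9983725382583092
dn(u+v) = (dn u·dn v − m·sn u·sn v·cn u·cn v)/D = 0.9911095860285304/0.9983725382583092 = 0.9927252083250915

dn(u+v)=0.992725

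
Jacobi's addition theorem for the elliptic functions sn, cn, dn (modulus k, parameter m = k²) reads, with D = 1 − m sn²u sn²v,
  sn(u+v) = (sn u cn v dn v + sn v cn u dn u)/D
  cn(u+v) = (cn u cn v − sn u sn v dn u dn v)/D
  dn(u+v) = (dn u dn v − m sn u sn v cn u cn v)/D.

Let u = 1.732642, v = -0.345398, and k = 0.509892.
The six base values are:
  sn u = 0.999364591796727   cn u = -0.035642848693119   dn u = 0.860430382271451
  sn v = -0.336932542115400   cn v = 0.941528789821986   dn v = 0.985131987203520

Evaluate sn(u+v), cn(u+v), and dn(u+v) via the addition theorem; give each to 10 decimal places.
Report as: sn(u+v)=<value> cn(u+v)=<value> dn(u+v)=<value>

sn(u+v)=0.9657414962 cn(u+v)=0.2595059971 dn(u+v)=0.8703555246

m = k² = 0.259989851664
D = 1 − m·sn²u·sn²v = 0.9705225284003823
sn(u+v) = (sn u·cn v·dn v + sn v·cn u·dn u)/D = 0.9372738786686529/0.9705225284003823 = 0.9657414961953228
cn(u+v) = (cn u·cn v − sn u·sn v·dn u·dn v)/D = 0.2518564164322406/0.9705225284003823 = 0.2595059970914338
dn(u+v) = (dn u·dn v − m·sn u·sn v·cn u·cn v)/D = 0.8446996443242238/0.9705225284003823 = 0.8703555245816497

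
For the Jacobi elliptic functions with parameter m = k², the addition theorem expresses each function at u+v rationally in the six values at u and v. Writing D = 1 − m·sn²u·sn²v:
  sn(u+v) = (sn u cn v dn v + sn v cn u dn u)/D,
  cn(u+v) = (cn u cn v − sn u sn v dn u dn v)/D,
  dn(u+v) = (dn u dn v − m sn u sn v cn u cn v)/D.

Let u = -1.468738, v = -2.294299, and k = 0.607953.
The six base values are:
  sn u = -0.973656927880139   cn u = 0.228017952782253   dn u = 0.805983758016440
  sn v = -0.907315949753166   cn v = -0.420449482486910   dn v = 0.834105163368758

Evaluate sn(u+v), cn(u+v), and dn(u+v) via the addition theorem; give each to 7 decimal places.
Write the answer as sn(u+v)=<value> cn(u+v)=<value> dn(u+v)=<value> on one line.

m = k² = 0.369606850209
D = 1 − m·sn²u·sn²v = 0.7115510122194074
sn(u+v) = (sn u·cn v·dn v + sn v·cn u·dn u)/D = 0.1747151869565018/0.7115510122194074 = 0.245541337101813
cn(u+v) = (cn u·cn v − sn u·sn v·dn u·dn v)/D = -0.6897676756975626/0.7115510122194074 = -0.9693861210963637
dn(u+v) = (dn u·dn v − m·sn u·sn v·cn u·cn v)/D = 0.7035783164076602/0.7115510122194074 = 0.9887953278474308

sn(u+v)=0.2455413 cn(u+v)=-0.9693861 dn(u+v)=0.9887953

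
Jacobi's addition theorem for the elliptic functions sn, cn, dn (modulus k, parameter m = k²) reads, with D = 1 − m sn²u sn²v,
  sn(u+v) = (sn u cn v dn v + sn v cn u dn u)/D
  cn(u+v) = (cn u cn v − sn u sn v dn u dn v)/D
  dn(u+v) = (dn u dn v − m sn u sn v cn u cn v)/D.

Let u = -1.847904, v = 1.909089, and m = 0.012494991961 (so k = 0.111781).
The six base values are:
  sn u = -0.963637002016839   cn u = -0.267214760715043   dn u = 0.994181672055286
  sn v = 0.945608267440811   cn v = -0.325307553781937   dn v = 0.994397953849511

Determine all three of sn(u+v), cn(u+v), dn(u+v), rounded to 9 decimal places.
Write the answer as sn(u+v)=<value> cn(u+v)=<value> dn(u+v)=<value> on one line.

sn(u+v)=0.061146356 cn(u+v)=0.998128811 dn(u+v)=0.999976641

m = k² = 0.012494991961
D = 1 − m·sn²u·sn²v = 0.9896250637255241
sn(u+v) = (sn u·cn v·dn v + sn v·cn u·dn u)/D = 0.06051196644280447/0.9896250637255241 = 0.06114635598961313
cn(u+v) = (cn u·cn v − sn u·sn v·dn u·dn v)/D = 0.9877732880934635/0.9896250637255241 = 0.9981288109002723
dn(u+v) = (dn u·dn v − m·sn u·sn v·cn u·cn v)/D = 0.9896019471816129/0.9896250637255241 = 0.9999766411090841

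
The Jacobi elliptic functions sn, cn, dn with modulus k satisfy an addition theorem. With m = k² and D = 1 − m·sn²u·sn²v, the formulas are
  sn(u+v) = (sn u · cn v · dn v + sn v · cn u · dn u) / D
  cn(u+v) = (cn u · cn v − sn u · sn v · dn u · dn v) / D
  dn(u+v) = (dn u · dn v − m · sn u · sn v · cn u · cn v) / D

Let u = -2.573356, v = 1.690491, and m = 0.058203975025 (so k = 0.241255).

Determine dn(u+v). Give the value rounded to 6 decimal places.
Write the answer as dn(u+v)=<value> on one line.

sn u = -0.5756630398507544, cn u = -0.8176870211454923, dn u = 0.9903089946483722
sn v = 0.9956573246939785, cn v = -0.0930939943456588, dn v = 0.9707216126399502
m = k² = 0.058203975025
D = 1 − m·sn²u·sn²v = 0.9808790649993285
dn(u+v) = (dn u·dn v − m·sn u·sn v·cn u·cn v)/D = 0.9638537942287135/0.9808790649993285 = 0.9826428441811768

dn(u+v)=0.982643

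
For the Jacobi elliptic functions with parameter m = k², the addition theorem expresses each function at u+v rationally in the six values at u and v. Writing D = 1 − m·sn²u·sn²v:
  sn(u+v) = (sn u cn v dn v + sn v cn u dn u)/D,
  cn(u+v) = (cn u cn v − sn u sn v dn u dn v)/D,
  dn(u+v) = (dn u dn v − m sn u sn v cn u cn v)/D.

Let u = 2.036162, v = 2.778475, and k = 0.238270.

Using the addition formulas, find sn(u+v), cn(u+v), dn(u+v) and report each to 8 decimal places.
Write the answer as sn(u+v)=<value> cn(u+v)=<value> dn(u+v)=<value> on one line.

sn(u+v)=-0.99948207 cn(u+v)=0.03218074 dn(u+v)=0.97122922

sn u = 0.908816837974852, cn u = -0.4171953439497997, dn u = 0.9762729064587547
sn v = 0.3972907579798746, cn v = -0.9176927882596532, dn v = 0.9955094258624701
m = k² = 0.0567725929
D = 1 − m·sn²u·sn²v = 0.9925986935943193
sn(u+v) = (sn u·cn v·dn v + sn v·cn u·dn u)/D = -0.9920845929819887/0.9925986935943193 = -0.9994820659994334
cn(u+v) = (cn u·cn v − sn u·sn v·dn u·dn v)/D = 0.03194255614241037/0.9925986935943193 = 0.03218073562714709
dn(u+v) = (dn u·dn v − m·sn u·sn v·cn u·cn v)/D = 0.9640408564861191/0.9925986935943193 = 0.9712292215449239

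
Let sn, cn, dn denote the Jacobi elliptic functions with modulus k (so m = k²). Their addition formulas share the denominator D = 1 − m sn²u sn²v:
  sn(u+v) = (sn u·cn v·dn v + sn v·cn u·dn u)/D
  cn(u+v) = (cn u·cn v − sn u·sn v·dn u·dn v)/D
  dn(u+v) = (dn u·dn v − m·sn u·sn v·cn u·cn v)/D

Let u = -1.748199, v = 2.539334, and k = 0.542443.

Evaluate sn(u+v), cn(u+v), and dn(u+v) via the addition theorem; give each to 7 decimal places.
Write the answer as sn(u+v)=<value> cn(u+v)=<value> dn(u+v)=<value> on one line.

sn u = -0.9994994808824555, cn u = -0.0316352290287565, dn u = 0.8402678548773537
sn v = 0.7533343139583014, cn v = -0.6576377509031666, dn v = 0.9126952362083155
m = k² = 0.294244408249
D = 1 − m·sn²u·sn²v = 0.833179713141757
sn(u+v) = (sn u·cn v·dn v + sn v·cn u·dn u)/D = 0.5798972369129331/0.833179713141757 = 0.6960049887991806
cn(u+v) = (cn u·cn v − sn u·sn v·dn u·dn v)/D = 0.5982538165458921/0.833179713141757 = 0.718036945822882
dn(u+v) = (dn u·dn v − m·sn u·sn v·cn u·cn v)/D = 0.7715177819121634/0.833179713141757 = 0.925992039584019

sn(u+v)=0.6960050 cn(u+v)=0.7180369 dn(u+v)=0.9259920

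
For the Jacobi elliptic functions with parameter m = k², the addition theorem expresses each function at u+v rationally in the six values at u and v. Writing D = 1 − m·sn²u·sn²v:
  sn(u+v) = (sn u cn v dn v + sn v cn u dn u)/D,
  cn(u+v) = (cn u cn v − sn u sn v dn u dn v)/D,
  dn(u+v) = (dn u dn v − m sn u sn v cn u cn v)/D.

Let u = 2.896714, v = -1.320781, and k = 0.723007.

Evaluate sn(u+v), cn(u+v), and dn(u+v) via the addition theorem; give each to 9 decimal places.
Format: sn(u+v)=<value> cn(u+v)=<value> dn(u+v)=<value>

sn u = 0.7207832775136365, cn u = -0.6931604914135687, dn u = 0.8534764851507431
sn v = -0.9241354918946572, cn v = 0.382064906292923, dn v = 0.7440208233644011
m = k² = 0.522739122049
D = 1 − m·sn²u·sn²v = 0.7680653108819438
sn(u+v) = (sn u·cn v·dn v + sn v·cn u·dn u)/D = 0.7516079417013754/0.7680653108819438 = 0.9785729560398048
cn(u+v) = (cn u·cn v − sn u·sn v·dn u·dn v)/D = 0.1581449453874478/0.7680653108819438 = 0.2059003878275081
dn(u+v) = (dn u·dn v − m·sn u·sn v·cn u·cn v)/D = 0.5427903951323812/0.7680653108819438 = 0.7066982292288569

sn(u+v)=0.978572956 cn(u+v)=0.205900388 dn(u+v)=0.706698229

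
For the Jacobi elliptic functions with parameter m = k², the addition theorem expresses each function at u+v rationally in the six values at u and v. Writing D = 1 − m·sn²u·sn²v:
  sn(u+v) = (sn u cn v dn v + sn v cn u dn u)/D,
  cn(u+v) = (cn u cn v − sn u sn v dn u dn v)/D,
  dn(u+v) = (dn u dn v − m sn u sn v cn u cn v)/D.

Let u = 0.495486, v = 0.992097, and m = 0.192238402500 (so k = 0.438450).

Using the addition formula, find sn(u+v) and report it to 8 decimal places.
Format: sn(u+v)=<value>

sn u = 0.4721978791782064, cn u = 0.8814925767694269, dn u = 0.9783335026828695
sn v = 0.8228966029900196, cn v = 0.568191148107295, dn v = 0.9326435923522983
m = k² = 0.1922384025
D = 1 − m·sn²u·sn²v = 0.9709745639969105
sn(u+v) = (sn u·cn v·dn v + sn v·cn u·dn u)/D = 0.959887884328357/0.9709745639969105 = 0.9885819051501037

sn(u+v)=0.98858191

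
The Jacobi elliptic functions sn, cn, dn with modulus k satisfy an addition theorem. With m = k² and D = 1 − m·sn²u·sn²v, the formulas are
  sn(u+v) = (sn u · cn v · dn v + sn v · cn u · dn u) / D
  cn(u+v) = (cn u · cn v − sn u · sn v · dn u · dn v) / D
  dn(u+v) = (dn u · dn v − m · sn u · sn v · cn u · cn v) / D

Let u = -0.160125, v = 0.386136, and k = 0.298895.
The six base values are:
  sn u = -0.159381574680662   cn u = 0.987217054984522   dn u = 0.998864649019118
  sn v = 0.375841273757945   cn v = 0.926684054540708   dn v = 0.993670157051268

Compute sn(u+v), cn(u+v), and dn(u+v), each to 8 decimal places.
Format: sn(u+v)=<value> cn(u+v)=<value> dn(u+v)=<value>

sn(u+v)=0.22392597 cn(u+v)=0.97460616 dn(u+v)=0.99775765

m = k² = 0.089338221025
D = 1 − m·sn²u·sn²v = 0.9996794303010025
sn(u+v) = (sn u·cn v·dn v + sn v·cn u·dn u)/D = 0.2238541892381575/0.9996794303010025 = 0.2239259731199583
cn(u+v) = (cn u·cn v − sn u·sn v·dn u·dn v)/D = 0.9742937264128637/0.9996794303010025 = 0.9746061556148102
dn(u+v) = (dn u·dn v − m·sn u·sn v·cn u·cn v)/D = 0.9974377989377431/0.9996794303010025 = 0.9977576498072142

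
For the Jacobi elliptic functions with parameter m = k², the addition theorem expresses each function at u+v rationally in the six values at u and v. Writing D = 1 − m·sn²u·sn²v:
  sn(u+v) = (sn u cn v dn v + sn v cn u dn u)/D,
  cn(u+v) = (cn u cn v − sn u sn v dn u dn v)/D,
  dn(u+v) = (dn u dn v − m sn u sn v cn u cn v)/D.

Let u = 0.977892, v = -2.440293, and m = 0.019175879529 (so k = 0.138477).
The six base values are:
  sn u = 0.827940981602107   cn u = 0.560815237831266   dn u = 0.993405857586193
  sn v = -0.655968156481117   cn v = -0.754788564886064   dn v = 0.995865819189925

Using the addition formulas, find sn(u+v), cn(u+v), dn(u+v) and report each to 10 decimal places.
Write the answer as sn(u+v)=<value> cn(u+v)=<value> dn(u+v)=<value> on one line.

m = k² = 0.019175879529
D = 1 − m·sn²u·sn²v = 0.9943438675970836
sn(u+v) = (sn u·cn v·dn v + sn v·cn u·dn u)/D = -0.9877879562178583/0.9943438675970836 = -0.9934067965893246
cn(u+v) = (cn u·cn v − sn u·sn v·dn u·dn v)/D = 0.1139942129183449/0.9943438675970836 = 0.114642646908279
dn(u+v) = (dn u·dn v − m·sn u·sn v·cn u·cn v)/D = 0.9848905223849966/0.9943438675970836 = 0.9904928812655809

sn(u+v)=-0.9934067966 cn(u+v)=0.1146426469 dn(u+v)=0.9904928813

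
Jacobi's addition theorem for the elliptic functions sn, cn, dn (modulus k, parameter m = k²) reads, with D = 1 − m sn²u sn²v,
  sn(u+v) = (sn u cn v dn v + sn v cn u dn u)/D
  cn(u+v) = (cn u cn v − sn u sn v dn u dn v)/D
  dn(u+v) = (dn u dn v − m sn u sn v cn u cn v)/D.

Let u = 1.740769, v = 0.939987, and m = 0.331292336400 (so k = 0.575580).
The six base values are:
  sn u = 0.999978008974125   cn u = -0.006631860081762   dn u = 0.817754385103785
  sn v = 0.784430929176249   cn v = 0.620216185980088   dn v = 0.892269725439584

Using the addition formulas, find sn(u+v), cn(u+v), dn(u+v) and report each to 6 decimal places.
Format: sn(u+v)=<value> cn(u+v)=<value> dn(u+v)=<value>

sn(u+v)=0.689733 cn(u+v)=-0.724064 dn(u+v)=0.917820

m = k² = 0.3312923364
D = 1 − m·sn²u·sn²v = 0.7961542287870395
sn(u+v) = (sn u·cn v·dn v + sn v·cn u·dn u)/D = 0.5491338047039728/0.7961542287870395 = 0.6897329497836011
cn(u+v) = (cn u·cn v − sn u·sn v·dn u·dn v)/D = -0.5764664955978142/0.7961542287870395 = -0.7240638493826442
dn(u+v) = (dn u·dn v − m·sn u·sn v·cn u·cn v)/D = 0.7307263755589205/0.7961542287870395 = 0.9178201272286151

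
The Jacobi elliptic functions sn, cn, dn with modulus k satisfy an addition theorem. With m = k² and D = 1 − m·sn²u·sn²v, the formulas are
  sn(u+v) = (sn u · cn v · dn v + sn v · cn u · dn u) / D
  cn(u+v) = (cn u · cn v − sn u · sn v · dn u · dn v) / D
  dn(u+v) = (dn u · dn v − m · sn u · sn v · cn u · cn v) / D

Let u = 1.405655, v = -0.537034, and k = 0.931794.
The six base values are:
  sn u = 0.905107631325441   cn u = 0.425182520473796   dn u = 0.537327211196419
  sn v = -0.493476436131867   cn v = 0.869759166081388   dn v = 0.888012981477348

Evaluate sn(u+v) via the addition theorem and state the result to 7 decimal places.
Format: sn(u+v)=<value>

sn(u+v)=0.7091595

m = k² = 0.868240058436
D = 1 − m·sn²u·sn²v = 0.8267899401724113
sn(u+v) = (sn u·cn v·dn v + sn v·cn u·dn u)/D = 0.5863259225811037/0.8267899401724113 = 0.7091594782331732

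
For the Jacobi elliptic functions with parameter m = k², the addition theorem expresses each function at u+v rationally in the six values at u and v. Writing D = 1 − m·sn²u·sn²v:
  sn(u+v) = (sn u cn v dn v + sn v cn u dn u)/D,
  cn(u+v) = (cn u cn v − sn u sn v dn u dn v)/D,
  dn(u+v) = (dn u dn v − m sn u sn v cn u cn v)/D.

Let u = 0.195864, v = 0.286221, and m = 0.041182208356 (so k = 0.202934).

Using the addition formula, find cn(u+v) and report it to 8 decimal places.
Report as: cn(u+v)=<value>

cn(u+v)=0.88637014

sn u = 0.1945638911173241, cn u = 0.9808898471659731, dn u = 0.9992202175027583
sn v = 0.2821771264356055, cn v = 0.9593623243157636, dn v = 0.9983591090867405
m = k² = 0.041182208356
D = 1 − m·sn²u·sn²v = 0.9998758697211694
cn(u+v) = (cn u·cn v − sn u·sn v·dn u·dn v)/D = 0.8862601122748509/0.9998758697211694 = 0.8863701376471842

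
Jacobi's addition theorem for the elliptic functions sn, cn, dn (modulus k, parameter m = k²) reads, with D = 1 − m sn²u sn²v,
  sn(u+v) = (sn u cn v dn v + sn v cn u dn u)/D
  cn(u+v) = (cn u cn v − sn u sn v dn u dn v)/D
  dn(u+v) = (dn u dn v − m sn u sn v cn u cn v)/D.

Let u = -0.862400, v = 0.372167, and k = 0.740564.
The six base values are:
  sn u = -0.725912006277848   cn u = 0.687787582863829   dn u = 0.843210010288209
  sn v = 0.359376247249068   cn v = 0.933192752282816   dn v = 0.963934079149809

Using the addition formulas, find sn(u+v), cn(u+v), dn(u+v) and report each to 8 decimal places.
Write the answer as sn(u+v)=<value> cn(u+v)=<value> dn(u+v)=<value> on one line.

m = k² = 0.548435038096
D = 1 − m·sn²u·sn²v = 0.9626756811712244
sn(u+v) = (sn u·cn v·dn v + sn v·cn u·dn u)/D = -0.4445641676784201/0.9626756811712244 = -0.4618005589769839
cn(u+v) = (cn u·cn v − sn u·sn v·dn u·dn v)/D = 0.8538777242292215/0.9626756811712244 = 0.8869837900032589
dn(u+v) = (dn u·dn v − m·sn u·sn v·cn u·cn v)/D = 0.9046287898422916/0.9626756811712244 = 0.9397025473227797

sn(u+v)=-0.46180056 cn(u+v)=0.88698379 dn(u+v)=0.93970255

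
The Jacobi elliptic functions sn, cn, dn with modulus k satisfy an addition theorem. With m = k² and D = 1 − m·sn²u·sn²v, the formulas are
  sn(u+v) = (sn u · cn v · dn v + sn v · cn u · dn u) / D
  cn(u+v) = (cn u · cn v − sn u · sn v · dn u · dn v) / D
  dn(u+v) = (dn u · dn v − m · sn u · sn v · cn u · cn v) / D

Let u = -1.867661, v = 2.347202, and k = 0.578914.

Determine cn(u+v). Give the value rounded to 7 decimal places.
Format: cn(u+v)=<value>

sn u = -0.9941469081718033, cn u = -0.1080366834572598, dn u = 0.8177837893394247
sn v = 0.8731621642115917, cn v = -0.4874298257075878, dn v = 0.8628349232927156
m = k² = 0.335141419396
D = 1 − m·sn²u·sn²v = 0.7474664672109628
cn(u+v) = (cn u·cn v − sn u·sn v·dn u·dn v)/D = 0.6651681913634946/0.7474664672109628 = 0.8898970329002858

cn(u+v)=0.8898970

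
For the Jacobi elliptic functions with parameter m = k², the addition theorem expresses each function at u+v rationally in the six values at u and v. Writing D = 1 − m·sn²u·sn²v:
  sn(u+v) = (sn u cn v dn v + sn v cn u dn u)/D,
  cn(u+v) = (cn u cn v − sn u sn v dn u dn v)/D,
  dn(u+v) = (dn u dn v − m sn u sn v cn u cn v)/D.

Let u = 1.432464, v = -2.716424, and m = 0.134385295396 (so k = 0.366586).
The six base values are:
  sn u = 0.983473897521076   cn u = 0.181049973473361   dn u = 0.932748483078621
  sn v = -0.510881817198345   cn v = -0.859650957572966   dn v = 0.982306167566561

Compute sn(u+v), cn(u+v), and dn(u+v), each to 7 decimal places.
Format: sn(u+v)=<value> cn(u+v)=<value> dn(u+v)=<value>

m = k² = 0.134385295396
D = 1 − m·sn²u·sn²v = 0.9660751201867634
sn(u+v) = (sn u·cn v·dn v + sn v·cn u·dn u)/D = -0.9167598293854518/0.9660751201867634 = -0.9489529439576315
cn(u+v) = (cn u·cn v − sn u·sn v·dn u·dn v)/D = 0.3047171689764571/0.9660751201867634 = 0.315417675716096
dn(u+v) = (dn u·dn v − m·sn u·sn v·cn u·cn v)/D = 0.9057357266409182/0.9660751201867634 = 0.9375417166998563

sn(u+v)=-0.9489529 cn(u+v)=0.3154177 dn(u+v)=0.9375417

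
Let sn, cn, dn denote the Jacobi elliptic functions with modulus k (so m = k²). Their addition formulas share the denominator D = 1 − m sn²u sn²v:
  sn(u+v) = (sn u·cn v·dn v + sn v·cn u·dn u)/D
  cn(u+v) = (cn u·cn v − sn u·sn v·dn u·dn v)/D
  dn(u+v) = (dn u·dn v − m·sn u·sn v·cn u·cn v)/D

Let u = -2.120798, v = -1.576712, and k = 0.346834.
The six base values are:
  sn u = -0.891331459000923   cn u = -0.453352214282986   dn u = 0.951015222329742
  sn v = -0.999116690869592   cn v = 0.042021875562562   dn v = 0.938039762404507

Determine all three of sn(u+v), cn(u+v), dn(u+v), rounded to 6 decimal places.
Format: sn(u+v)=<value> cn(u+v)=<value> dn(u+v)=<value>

sn(u+v)=0.437353 cn(u+v)=-0.899290 dn(u+v)=0.988428

m = k² = 0.120293823556
D = 1 − m·sn²u·sn²v = 0.9045987143258267
sn(u+v) = (sn u·cn v·dn v + sn v·cn u·dn u)/D = 0.3956293497173595/0.9045987143258267 = 0.4373534291525182
cn(u+v) = (cn u·cn v − sn u·sn v·dn u·dn v)/D = -0.8134963132074773/0.9045987143258267 = -0.8992897074961624
dn(u+v) = (dn u·dn v − m·sn u·sn v·cn u·cn v)/D = 0.8941309378694277/0.9045987143258267 = 0.9884282651626358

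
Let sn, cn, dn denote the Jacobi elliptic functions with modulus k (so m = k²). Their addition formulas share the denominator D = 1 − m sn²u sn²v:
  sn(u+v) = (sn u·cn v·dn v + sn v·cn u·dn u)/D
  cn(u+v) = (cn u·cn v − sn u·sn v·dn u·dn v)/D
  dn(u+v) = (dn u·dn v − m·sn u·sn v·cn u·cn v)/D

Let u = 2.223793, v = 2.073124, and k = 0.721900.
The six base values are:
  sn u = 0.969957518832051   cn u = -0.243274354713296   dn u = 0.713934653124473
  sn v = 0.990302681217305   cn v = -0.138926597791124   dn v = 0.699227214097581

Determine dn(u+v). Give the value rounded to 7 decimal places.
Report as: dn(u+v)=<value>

dn(u+v)=0.9289601

m = k² = 0.52113961
D = 1 − m·sn²u·sn²v = 0.5191657210050052
dn(u+v) = (dn u·dn v − m·sn u·sn v·cn u·cn v)/D = 0.4822842478908995/0.5191657210050052 = 0.9289601150039138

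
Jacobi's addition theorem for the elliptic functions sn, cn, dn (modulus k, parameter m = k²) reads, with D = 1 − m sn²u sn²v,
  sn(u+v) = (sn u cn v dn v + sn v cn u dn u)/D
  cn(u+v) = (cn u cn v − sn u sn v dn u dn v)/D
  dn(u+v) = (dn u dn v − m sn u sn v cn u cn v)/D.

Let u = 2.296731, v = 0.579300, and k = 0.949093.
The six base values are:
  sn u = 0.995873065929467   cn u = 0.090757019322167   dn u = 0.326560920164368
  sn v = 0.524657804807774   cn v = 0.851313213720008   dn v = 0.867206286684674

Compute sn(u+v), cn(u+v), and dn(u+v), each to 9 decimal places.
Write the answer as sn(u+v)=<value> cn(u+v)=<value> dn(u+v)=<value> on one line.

m = k² = 0.900777522649
D = 1 − m·sn²u·sn²v = 0.754089094111437
sn(u+v) = (sn u·cn v·dn v + sn v·cn u·dn u)/D = 0.7507670517030335/0.754089094111437 = 0.9955946287589293
cn(u+v) = (cn u·cn v − sn u·sn v·dn u·dn v)/D = -0.07070499229150939/0.754089094111437 = -0.09376212021050767
dn(u+v) = (dn u·dn v − m·sn u·sn v·cn u·cn v)/D = 0.2468320501466304/0.754089094111437 = 0.3273247843976302

sn(u+v)=0.995594629 cn(u+v)=-0.093762120 dn(u+v)=0.327324784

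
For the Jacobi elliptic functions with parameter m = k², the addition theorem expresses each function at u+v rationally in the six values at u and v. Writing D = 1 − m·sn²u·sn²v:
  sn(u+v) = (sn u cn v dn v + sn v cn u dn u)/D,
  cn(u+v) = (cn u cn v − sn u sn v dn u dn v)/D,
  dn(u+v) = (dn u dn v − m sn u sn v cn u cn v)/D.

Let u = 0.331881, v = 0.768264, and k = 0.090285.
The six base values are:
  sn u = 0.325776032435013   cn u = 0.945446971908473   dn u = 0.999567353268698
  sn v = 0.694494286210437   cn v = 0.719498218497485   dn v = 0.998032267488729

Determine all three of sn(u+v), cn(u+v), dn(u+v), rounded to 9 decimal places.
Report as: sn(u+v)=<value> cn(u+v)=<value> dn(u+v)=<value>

sn(u+v)=0.890629113 cn(u+v)=0.454730452 dn(u+v)=0.996761837

m = k² = 0.008151381225
D = 1 − m·sn²u·sn²v = 0.999582739937823
sn(u+v) = (sn u·cn v·dn v + sn v·cn u·dn u)/D = 0.8902574885712905/0.999582739937823 = 0.8906291125301615
cn(u+v) = (cn u·cn v − sn u·sn v·dn u·dn v)/D = 0.4545407110747551/0.999582739937823 = 0.4547304519314018
dn(u+v) = (dn u·dn v − m·sn u·sn v·cn u·cn v)/D = 0.9963459280556545/0.999582739937823 = 0.9967618369617208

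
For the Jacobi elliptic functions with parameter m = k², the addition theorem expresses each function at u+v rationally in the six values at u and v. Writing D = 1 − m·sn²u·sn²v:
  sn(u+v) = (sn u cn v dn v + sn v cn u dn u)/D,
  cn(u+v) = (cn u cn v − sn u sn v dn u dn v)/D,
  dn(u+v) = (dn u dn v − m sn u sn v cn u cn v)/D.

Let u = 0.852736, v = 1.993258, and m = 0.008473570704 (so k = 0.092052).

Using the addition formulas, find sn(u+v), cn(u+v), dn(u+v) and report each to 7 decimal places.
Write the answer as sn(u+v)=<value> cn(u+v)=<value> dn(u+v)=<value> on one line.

sn(u+v)=0.2976665 cn(u+v)=-0.9546699 dn(u+v)=0.9996245

sn u = 0.7525852230338942, cn u = 0.6584948610817124, dn u = 0.9975974642819006
sn v = 0.9141303589328888, cn v = -0.4054203829079489, dn v = 0.9964533072678648
m = k² = 0.008473570704
D = 1 − m·sn²u·sn²v = 0.9959895408608014
sn(u+v) = (sn u·cn v·dn v + sn v·cn u·dn u)/D = 0.2964726911423136/0.9959895408608014 = 0.297666470358797
cn(u+v) = (cn u·cn v − sn u·sn v·dn u·dn v)/D = -0.9508412637822068/0.9959895408608014 = -0.9546699285219659
dn(u+v) = (dn u·dn v − m·sn u·sn v·cn u·cn v)/D = 0.9956155744332071/0.9959895408608014 = 0.9996245277563145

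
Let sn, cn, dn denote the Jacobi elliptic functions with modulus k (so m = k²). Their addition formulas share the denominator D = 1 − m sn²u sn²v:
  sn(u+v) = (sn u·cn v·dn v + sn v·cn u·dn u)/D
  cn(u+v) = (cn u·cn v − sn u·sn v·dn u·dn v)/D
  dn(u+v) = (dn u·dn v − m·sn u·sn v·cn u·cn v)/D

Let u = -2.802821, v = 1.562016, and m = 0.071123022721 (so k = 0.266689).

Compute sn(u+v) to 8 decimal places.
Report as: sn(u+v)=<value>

sn u = -0.3859753231160979, cn u = -0.9225091056165374, dn u = 0.9946880460709092
sn v = 0.9993334188181623, cn v = 0.03650641085074638, dn v = 0.9638318132402334
m = k² = 0.071123022721
D = 1 − m·sn²u·sn²v = 0.9894184300648379
sn(u+v) = (sn u·cn v·dn v + sn v·cn u·dn u)/D = -0.9305780622253929/0.9894184300648379 = -0.9405303498989916

sn(u+v)=-0.94053035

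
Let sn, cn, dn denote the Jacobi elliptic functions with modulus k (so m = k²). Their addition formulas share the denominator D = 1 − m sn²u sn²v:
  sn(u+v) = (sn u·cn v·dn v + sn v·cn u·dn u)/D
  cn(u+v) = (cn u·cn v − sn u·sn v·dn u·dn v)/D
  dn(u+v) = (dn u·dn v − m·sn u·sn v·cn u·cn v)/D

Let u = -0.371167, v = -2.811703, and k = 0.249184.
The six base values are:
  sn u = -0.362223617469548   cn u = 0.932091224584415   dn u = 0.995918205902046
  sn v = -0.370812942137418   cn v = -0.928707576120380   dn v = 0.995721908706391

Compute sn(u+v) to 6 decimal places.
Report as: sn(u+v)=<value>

sn(u+v)=-0.009270

m = k² = 0.062092665856
D = 1 − m·sn²u·sn²v = 0.9988797792831989
sn(u+v) = (sn u·cn v·dn v + sn v·cn u·dn u)/D = -0.009260024093382295/0.9988797792831989 = -0.009270408997594619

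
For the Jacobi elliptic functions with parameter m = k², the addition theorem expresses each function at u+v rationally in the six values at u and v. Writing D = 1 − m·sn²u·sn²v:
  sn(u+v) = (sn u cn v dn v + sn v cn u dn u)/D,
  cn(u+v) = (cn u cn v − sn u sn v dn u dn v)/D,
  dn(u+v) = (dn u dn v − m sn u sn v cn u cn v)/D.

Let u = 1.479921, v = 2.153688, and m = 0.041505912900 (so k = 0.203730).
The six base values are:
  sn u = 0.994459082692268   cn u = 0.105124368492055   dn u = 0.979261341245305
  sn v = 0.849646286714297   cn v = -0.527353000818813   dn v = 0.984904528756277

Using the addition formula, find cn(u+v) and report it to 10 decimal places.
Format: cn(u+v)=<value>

cn(u+v)=-0.8969411076

m = k² = 0.0415059129
D = 1 − m·sn²u·sn²v = 0.9703680566233641
cn(u+v) = (cn u·cn v − sn u·sn v·dn u·dn v)/D = -0.8703629995089027/0.9703680566233641 = -0.8969411076221391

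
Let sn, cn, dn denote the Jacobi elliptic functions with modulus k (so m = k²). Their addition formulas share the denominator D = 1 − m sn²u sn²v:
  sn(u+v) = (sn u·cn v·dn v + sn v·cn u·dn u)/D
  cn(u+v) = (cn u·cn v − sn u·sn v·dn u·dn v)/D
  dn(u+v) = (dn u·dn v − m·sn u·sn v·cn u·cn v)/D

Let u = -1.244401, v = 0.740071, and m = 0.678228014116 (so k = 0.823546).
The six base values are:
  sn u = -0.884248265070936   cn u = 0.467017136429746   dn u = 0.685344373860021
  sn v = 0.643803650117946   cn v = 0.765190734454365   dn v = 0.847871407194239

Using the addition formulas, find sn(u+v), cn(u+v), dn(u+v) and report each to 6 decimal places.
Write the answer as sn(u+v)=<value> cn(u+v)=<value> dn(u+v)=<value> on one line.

m = k² = 0.678228014116
D = 1 − m·sn²u·sn²v = 0.7801983104793286
sn(u+v) = (sn u·cn v·dn v + sn v·cn u·dn u)/D = -0.3676248791551357/0.7801983104793286 = -0.471194149253257
cn(u+v) = (cn u·cn v − sn u·sn v·dn u·dn v)/D = 0.6881579411014384/0.7801983104793286 = 0.8820295197494806
dn(u+v) = (dn u·dn v − m·sn u·sn v·cn u·cn v)/D = 0.7190606434151358/0.7801983104793286 = 0.921638298567153

sn(u+v)=-0.471194 cn(u+v)=0.882030 dn(u+v)=0.921638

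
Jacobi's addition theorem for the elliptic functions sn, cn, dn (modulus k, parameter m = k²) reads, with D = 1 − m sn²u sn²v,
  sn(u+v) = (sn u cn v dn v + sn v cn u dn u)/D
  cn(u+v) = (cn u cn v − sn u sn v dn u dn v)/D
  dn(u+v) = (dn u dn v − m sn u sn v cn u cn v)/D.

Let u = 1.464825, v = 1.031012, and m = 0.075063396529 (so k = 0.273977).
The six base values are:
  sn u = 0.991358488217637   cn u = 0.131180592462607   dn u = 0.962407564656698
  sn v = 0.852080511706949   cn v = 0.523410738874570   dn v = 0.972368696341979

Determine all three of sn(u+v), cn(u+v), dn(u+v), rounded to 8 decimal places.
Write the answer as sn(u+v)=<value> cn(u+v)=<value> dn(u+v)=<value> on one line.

sn(u+v)=0.64676624 cn(u+v)=-0.76268829 dn(u+v)=0.98417503

m = k² = 0.075063396529
D = 1 − m·sn²u·sn²v = 0.9464387214116936
sn(u+v) = (sn u·cn v·dn v + sn v·cn u·dn u)/D = 0.6121246140610655/0.9464387214116936 = 0.6467662408698048
cn(u+v) = (cn u·cn v − sn u·sn v·dn u·dn v)/D = -0.7218377312443518/0.9464387214116936 = -0.7626882912901847
dn(u+v) = (dn u·dn v − m·sn u·sn v·cn u·cn v)/D = 0.9314613562524655/0.9464387214116936 = 0.9841750291694658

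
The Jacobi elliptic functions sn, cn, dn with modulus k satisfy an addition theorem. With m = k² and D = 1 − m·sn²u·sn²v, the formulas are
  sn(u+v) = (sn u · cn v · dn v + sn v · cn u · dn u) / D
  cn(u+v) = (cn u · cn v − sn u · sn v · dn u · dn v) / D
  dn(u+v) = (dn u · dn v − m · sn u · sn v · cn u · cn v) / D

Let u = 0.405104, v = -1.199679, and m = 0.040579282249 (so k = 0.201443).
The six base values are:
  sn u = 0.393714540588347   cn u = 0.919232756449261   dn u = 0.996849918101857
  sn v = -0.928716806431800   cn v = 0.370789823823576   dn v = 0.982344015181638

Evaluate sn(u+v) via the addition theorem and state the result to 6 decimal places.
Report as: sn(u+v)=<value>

sn(u+v)=-0.711470

m = k² = 0.040579282249
D = 1 − m·sn²u·sn²v = 0.994574573561192
sn(u+v) = (sn u·cn v·dn v + sn v·cn u·dn u)/D = -0.7076098331497353/0.994574573561192 = -0.7114698605415324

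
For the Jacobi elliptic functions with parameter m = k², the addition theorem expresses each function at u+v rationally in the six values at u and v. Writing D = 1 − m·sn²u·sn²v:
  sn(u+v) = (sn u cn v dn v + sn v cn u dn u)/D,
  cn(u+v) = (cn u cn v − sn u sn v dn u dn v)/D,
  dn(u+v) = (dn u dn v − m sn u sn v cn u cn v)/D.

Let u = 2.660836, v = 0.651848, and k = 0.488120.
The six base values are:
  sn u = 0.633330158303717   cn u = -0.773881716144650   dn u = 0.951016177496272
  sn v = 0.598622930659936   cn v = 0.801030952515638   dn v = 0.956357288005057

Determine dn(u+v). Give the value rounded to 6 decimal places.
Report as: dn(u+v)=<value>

m = k² = 0.2382611344
D = 1 − m·sn²u·sn²v = 0.965753180817053
dn(u+v) = (dn u·dn v − m·sn u·sn v·cn u·cn v)/D = 0.9655077168012144/0.965753180817053 = 0.9997458315222623

dn(u+v)=0.999746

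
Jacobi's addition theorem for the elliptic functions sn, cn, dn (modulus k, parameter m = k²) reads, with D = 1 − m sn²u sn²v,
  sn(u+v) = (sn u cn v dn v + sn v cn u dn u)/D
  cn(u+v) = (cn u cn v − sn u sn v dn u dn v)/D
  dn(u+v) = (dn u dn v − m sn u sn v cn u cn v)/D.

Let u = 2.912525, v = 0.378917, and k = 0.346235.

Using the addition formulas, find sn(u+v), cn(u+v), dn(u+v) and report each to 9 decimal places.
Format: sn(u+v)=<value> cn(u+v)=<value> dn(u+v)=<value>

sn(u+v)=-0.048744061 cn(u+v)=-0.998811302 dn(u+v)=0.999857575

sn u = 0.3235209802602447, cn u = -0.946220997088656, dn u = 0.9937065963338485
sn v = 0.3689337727267536, cn v = 0.9294556855179294, dn v = 0.9918079745265092
m = k² = 0.119878675225
D = 1 − m·sn²u·sn²v = 0.9982921738444989
sn(u+v) = (sn u·cn v·dn v + sn v·cn u·dn u)/D = -0.04866081444806155/0.9982921738444989 = -0.04874406083007248
cn(u+v) = (cn u·cn v − sn u·sn v·dn u·dn v)/D = -0.9971055056995857/0.9982921738444989 = -0.9988113017651503
dn(u+v) = (dn u·dn v − m·sn u·sn v·cn u·cn v)/D = 0.9981499920640837/0.9982921738444989 = 0.9998575749824146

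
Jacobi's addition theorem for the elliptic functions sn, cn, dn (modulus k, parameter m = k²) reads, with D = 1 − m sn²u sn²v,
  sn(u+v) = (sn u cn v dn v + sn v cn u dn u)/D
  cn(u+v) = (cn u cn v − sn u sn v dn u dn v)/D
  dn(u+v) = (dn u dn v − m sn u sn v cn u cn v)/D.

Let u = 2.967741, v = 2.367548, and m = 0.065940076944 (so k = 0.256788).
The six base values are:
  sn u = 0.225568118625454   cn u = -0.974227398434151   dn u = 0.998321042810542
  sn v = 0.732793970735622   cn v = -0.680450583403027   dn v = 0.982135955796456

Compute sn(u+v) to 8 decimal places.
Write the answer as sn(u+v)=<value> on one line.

m = k² = 0.065940076944
D = 1 − m·sn²u·sn²v = 0.9981983573306844
sn(u+v) = (sn u·cn v·dn v + sn v·cn u·dn u)/D = -0.8634553850406272/0.9981983573306844 = -0.8650138308678669

sn(u+v)=-0.86501383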